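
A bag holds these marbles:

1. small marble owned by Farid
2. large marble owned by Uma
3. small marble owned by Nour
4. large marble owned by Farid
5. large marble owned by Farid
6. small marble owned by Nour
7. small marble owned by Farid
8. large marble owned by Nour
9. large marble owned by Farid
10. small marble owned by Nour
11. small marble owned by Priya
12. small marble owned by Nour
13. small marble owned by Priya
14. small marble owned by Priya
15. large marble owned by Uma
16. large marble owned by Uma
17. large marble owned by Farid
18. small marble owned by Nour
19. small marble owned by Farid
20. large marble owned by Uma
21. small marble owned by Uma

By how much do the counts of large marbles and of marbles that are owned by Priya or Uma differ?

1

large marbles: 9. marbles owned by Priya or Uma: 8.
|9 − 8| = 9 − 8 = 1.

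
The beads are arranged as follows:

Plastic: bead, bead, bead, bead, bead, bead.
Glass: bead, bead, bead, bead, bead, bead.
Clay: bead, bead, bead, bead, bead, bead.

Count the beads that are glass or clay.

12

clay: 6; glass: 6; together 6 + 6 = 12.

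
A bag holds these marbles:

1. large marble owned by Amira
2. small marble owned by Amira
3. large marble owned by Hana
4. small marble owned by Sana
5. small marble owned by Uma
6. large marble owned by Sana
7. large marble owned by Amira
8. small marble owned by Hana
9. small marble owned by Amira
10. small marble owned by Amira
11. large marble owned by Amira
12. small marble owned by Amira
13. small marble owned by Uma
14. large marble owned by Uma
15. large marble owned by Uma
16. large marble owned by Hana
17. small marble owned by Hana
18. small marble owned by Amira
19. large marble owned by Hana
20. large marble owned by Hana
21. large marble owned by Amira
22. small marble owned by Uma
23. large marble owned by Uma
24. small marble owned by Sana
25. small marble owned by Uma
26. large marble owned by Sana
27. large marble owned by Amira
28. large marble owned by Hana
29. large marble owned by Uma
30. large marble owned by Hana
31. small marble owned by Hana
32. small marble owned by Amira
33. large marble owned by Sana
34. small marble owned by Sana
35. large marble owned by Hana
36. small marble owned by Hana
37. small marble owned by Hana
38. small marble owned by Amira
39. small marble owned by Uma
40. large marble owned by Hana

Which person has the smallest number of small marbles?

Sana

Counts by owner (restricted to small marbles): Amira→7, Hana→5, Uma→5, Sana→3.
The minimum is 3, held uniquely by Sana.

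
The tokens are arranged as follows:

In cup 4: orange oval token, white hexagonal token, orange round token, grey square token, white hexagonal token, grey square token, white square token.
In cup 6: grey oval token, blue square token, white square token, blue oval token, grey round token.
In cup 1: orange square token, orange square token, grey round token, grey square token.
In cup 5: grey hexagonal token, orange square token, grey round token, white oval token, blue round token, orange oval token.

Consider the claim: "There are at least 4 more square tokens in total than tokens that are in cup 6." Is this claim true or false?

There are 9 square tokens.
There are 5 tokens in cup 6.
The claim requires 9 − 5 = 4 ≥ 4, which holds.

True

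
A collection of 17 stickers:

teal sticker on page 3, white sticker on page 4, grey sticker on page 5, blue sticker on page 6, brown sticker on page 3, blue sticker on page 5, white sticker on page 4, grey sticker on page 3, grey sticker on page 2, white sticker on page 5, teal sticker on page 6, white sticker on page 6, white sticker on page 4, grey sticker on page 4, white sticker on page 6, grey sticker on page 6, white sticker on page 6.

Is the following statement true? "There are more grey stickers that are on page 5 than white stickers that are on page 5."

False

There is 1 grey sticker on page 5.
There is 1 white sticker on page 5.
The claim requires 1 > 1, which does not hold.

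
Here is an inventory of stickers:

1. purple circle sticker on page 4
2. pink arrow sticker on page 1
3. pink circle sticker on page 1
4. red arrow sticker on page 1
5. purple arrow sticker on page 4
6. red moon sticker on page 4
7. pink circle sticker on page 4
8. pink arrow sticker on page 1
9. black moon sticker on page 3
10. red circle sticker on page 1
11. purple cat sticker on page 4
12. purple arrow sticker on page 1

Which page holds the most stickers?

page 1

Counts by page: page 1→6, page 4→5, page 3→1.
The maximum is 6, held uniquely by page 1.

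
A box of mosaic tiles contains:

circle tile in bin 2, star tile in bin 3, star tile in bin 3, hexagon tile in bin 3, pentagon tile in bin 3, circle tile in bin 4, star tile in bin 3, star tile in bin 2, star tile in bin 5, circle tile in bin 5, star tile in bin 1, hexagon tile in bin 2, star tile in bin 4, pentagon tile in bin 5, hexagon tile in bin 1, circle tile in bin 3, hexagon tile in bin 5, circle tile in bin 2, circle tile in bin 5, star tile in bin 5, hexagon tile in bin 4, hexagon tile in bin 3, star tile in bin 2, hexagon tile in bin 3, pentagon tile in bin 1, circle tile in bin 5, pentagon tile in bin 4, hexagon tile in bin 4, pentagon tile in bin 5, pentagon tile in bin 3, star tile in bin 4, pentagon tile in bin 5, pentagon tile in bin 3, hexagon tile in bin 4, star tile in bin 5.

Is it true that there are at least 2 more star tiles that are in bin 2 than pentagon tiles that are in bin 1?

False

|star tiles in bin 2| = 2.
|pentagon tiles in bin 1| = 1.
The claim requires 2 − 1 = 1 ≥ 2, which does not hold.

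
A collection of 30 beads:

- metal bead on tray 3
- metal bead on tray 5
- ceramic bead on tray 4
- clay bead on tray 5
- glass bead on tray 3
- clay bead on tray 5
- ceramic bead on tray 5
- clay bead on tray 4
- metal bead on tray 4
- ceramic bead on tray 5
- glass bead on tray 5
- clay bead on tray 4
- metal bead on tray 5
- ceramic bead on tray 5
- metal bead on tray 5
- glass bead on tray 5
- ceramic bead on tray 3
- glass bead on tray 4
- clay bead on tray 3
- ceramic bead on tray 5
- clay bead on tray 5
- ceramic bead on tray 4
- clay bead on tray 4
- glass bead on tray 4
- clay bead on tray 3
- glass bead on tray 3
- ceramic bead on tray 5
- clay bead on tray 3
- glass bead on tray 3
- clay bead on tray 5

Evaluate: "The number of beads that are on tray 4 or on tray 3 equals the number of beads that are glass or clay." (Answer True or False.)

beads on tray 4 or on tray 3: 16.
beads that are glass or clay: 17.
The claim requires 16 = 17, which does not hold.

False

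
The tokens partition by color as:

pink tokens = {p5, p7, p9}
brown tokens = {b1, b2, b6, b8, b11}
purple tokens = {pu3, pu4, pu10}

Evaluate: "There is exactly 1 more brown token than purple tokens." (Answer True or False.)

brown tokens: 5.
purple tokens: 3.
The claim requires 5 − 3 (= 2) to equal 1, which does not hold.

False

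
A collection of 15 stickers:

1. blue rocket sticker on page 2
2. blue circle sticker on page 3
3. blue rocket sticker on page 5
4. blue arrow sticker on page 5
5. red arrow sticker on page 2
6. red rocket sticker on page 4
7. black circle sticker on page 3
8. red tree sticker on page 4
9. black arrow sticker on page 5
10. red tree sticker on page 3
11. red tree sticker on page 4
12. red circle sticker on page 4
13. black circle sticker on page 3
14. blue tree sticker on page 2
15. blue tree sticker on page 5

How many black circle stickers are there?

2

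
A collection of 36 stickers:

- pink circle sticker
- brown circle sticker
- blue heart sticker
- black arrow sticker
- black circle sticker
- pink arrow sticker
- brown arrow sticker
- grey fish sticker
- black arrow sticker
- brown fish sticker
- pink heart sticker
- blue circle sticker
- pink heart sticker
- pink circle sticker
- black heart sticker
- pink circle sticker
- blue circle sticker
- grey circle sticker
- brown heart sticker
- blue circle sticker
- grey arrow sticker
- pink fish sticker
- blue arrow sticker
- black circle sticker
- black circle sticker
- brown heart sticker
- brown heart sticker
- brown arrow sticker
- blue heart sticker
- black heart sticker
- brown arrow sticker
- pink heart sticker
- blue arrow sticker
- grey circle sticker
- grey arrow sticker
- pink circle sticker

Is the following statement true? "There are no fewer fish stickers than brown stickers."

False

fish stickers: 3.
brown stickers: 8.
The claim requires 3 ≥ 8, which does not hold.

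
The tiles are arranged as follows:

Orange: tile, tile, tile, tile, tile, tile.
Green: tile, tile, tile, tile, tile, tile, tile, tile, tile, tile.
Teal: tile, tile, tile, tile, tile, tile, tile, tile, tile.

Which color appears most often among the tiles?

green

Counts by color: green 10, teal 9, orange 6.
The maximum is 10, held uniquely by green.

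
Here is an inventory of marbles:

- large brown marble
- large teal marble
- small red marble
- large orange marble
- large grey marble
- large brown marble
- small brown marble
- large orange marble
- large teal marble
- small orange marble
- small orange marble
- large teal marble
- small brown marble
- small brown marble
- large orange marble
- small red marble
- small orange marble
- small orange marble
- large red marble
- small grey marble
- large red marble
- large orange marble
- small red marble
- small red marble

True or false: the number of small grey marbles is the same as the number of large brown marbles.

False

There is 1 small grey marble.
There are 2 large brown marbles.
The claim requires 1 = 2, which does not hold.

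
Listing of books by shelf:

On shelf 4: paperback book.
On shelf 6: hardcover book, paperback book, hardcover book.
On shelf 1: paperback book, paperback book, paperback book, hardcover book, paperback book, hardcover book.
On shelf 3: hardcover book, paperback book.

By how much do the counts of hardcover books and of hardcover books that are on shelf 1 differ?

hardcover books: 5. hardcover books on shelf 1: 2.
|5 − 2| = 5 − 2 = 3.

3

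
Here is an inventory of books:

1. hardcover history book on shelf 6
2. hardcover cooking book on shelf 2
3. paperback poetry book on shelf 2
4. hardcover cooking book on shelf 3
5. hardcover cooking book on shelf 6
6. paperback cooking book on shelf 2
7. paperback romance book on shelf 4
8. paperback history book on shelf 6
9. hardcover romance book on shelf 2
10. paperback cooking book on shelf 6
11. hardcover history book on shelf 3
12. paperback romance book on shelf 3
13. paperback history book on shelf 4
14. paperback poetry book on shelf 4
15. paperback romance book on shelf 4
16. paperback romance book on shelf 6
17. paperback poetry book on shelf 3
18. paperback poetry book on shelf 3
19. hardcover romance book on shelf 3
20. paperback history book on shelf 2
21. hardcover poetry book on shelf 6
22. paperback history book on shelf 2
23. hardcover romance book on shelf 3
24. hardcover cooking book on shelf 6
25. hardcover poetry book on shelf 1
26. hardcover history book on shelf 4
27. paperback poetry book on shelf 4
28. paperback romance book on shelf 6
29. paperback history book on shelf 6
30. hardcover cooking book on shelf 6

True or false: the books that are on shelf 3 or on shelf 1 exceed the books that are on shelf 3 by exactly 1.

|books on shelf 3 or on shelf 1| = 8.
|books on shelf 3| = 7.
The claim requires 8 − 7 (= 1) to equal 1, which holds.

True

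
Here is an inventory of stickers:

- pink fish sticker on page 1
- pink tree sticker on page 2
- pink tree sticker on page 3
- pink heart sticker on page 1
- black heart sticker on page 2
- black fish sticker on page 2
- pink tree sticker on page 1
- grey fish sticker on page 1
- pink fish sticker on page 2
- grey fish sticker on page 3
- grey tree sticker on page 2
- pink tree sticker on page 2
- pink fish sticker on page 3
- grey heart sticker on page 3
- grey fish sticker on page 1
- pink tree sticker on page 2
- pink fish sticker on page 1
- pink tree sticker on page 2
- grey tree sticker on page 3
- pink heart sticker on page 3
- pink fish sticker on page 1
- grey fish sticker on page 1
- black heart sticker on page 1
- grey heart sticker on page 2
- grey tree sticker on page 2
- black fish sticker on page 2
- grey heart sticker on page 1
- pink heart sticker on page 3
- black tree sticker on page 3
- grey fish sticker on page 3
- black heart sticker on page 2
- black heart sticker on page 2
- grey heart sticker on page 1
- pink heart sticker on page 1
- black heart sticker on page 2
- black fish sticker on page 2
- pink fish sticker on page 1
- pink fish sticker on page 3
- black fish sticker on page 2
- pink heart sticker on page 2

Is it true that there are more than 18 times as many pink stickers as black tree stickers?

pink stickers: 18.
black tree stickers: 1.
The claim requires 18 > 18 × 1 = 18, which does not hold.

False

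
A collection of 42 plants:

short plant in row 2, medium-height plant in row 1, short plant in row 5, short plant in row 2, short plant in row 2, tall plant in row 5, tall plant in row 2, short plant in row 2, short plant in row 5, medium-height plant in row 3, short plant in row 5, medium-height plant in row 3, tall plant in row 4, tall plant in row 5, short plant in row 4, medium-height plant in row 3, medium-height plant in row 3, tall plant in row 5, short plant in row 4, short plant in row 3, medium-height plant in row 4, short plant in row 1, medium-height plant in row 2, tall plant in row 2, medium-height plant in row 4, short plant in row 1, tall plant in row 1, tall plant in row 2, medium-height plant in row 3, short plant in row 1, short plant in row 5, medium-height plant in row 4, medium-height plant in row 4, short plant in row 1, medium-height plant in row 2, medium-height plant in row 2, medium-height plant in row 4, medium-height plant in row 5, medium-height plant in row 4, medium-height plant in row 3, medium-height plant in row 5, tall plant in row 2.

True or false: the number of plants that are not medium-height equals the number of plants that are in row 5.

|plants that are not medium-height| = 24.
|plants in row 5| = 9.
The claim requires 24 = 9, which does not hold.

False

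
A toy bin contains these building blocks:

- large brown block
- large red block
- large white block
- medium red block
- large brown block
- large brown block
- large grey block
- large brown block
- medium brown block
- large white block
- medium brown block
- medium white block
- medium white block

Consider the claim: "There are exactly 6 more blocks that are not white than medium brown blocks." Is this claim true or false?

False

|blocks that are not white| = 9.
|medium brown blocks| = 2.
The claim requires 9 − 2 (= 7) to equal 6, which does not hold.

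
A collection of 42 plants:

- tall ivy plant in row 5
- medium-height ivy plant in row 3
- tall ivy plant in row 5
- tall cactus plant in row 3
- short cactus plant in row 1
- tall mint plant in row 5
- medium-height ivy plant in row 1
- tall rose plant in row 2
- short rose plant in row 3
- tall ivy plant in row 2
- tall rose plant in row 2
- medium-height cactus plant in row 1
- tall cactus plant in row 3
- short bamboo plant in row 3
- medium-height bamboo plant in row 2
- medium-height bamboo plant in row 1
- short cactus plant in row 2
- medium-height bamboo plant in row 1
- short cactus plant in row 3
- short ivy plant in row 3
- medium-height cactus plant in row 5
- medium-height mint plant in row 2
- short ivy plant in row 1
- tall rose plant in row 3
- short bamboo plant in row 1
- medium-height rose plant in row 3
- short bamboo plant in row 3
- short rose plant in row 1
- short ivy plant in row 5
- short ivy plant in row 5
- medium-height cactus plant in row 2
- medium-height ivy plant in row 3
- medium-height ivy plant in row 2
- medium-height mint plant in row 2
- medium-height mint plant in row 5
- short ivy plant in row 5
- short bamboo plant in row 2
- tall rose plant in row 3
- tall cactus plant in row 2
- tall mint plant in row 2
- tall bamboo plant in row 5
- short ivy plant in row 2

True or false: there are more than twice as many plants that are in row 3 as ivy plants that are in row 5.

|plants in row 3| = 12.
|ivy plants in row 5| = 5.
The claim requires 12 > 2 × 5 = 10, which holds.

True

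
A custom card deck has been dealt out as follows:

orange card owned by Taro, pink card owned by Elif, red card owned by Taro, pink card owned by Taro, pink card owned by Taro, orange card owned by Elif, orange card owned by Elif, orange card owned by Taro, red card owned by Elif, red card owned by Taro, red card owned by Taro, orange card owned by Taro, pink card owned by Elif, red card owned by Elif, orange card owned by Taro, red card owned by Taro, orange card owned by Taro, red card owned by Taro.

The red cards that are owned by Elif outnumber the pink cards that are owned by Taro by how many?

0

red cards owned by Elif: 2.
pink cards owned by Taro: 2.
2 − 2 = 0.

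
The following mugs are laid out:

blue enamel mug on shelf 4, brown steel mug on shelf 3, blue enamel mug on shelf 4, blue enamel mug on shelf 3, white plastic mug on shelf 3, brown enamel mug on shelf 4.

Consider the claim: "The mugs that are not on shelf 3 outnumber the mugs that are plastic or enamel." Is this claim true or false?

There are 3 mugs that are not on shelf 3.
There are 5 mugs that are plastic or enamel.
The claim requires 3 > 5, which does not hold.

False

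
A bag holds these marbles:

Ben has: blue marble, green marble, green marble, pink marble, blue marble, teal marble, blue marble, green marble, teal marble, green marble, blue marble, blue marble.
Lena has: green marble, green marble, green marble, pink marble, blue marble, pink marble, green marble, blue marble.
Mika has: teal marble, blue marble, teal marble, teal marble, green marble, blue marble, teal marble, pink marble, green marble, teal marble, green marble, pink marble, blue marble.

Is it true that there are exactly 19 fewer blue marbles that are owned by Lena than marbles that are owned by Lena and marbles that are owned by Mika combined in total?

Count of blue marbles owned by Lena: 2.
marbles owned by Lena: 8; marbles owned by Mika: 13; combined: 8 + 13 = 21.
The claim requires 21 − 2 (= 19) to equal 19, which holds.

True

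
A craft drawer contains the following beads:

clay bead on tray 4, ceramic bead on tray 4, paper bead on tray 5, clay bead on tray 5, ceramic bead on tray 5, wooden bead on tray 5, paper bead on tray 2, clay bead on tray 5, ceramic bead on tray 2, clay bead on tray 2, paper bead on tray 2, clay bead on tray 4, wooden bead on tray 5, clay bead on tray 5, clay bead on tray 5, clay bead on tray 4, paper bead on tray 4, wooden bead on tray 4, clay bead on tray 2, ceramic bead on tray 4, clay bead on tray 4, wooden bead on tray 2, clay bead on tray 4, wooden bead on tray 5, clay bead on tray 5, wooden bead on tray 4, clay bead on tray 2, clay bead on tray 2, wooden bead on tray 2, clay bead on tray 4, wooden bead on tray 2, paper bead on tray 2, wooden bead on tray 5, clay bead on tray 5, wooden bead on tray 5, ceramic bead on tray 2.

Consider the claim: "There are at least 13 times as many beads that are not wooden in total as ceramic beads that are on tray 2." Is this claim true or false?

|beads that are not wooden| = 26.
|ceramic beads on tray 2| = 2.
The claim requires 26 ≥ 13 × 2 = 26, which holds.

True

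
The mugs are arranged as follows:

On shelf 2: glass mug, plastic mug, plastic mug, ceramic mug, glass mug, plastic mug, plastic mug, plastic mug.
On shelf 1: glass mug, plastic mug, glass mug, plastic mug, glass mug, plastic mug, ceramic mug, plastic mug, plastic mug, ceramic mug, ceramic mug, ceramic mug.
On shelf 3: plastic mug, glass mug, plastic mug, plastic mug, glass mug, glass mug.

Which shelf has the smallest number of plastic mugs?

Counts by shelf (restricted to plastic mugs): shelf 2→5, shelf 1→5, shelf 3→3.
The minimum is 3, held uniquely by shelf 3.

shelf 3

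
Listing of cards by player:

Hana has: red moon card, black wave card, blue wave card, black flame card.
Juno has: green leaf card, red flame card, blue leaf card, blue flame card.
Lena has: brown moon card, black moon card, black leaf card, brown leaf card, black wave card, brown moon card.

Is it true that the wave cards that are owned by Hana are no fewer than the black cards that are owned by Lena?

Count of wave cards owned by Hana: 2.
Count of black cards owned by Lena: 3.
The claim requires 2 ≥ 3, which does not hold.

False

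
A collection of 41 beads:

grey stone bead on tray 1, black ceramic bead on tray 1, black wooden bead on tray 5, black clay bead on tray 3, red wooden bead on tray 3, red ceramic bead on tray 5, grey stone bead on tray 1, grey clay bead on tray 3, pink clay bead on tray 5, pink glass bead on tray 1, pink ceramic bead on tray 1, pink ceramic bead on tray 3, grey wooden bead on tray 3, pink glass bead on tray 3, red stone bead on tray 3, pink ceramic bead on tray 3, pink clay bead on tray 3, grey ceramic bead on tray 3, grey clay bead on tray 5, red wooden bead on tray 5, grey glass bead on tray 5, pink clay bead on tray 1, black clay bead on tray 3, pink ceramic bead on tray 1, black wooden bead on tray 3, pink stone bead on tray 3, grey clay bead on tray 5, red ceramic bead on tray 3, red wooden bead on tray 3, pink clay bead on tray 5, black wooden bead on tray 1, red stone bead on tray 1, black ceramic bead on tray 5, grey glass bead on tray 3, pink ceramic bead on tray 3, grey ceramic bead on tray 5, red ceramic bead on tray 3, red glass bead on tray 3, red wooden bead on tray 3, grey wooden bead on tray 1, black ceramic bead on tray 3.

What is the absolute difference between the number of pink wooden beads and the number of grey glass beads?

2

pink wooden beads: 0. grey glass beads: 2.
|0 − 2| = 2 − 0 = 2.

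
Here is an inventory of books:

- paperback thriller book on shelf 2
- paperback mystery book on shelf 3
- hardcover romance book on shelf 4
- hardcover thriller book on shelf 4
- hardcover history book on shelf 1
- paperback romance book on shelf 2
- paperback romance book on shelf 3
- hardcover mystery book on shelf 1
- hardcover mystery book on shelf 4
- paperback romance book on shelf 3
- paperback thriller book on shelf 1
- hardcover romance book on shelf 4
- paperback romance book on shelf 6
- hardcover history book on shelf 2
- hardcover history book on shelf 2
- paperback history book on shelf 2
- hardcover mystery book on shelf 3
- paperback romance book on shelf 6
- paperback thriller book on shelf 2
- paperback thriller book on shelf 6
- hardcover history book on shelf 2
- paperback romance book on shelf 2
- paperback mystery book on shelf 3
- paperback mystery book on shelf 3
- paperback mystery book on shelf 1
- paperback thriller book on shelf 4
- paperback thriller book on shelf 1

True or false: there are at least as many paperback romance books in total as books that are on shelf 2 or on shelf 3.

There are 6 paperback romance books.
There are 14 books on shelf 2 or on shelf 3.
The claim requires 6 ≥ 14, which does not hold.

False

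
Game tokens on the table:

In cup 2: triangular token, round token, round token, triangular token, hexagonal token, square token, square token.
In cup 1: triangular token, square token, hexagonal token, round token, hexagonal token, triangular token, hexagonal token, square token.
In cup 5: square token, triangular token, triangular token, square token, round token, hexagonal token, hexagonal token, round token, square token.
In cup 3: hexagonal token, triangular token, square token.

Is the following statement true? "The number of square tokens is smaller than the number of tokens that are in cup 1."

False

square tokens: 8.
tokens in cup 1: 8.
The claim requires 8 < 8, which does not hold.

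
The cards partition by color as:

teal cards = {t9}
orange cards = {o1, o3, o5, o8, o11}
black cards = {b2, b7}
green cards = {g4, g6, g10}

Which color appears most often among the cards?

orange

Counts by color: orange 5, green 3, black 2, teal 1.
The maximum is 5, held uniquely by orange.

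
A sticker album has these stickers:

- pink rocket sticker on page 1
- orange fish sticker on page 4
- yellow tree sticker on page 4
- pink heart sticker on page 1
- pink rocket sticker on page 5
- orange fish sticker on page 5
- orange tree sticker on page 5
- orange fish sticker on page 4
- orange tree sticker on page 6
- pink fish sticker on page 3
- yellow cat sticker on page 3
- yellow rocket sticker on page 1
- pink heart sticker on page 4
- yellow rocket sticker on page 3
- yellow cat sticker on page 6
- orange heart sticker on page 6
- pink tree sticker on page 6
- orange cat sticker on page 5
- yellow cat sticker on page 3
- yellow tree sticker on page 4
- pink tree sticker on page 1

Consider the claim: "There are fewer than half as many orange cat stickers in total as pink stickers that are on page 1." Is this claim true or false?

There is 1 orange cat sticker.
There are 3 pink stickers on page 1.
The claim requires 2 × 1 = 2 < 3, which holds.

True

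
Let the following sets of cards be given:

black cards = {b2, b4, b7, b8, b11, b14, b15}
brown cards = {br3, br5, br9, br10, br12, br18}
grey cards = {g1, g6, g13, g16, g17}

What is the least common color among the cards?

grey

Counts by color: black 7, brown 6, grey 5.
The minimum is 5, held uniquely by grey.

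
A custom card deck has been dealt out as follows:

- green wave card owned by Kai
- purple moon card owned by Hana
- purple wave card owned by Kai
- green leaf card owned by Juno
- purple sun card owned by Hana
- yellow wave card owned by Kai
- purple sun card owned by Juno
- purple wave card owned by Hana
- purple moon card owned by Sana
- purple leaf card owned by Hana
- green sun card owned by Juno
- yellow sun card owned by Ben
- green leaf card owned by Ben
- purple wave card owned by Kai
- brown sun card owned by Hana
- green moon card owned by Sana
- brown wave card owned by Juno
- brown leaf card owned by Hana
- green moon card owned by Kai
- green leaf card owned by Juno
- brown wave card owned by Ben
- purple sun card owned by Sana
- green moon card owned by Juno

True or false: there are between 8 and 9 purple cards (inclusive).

purple cards: 9.
The claim requires 8 ≤ 9 ≤ 9, which holds.

True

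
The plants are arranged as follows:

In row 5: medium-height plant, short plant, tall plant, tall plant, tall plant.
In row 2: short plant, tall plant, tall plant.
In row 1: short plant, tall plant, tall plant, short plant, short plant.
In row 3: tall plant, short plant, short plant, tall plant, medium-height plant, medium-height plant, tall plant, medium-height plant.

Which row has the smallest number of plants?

row 2

Counts by row: row 3→8, row 1→5, row 5→5, row 2→3.
The minimum is 3, held uniquely by row 2.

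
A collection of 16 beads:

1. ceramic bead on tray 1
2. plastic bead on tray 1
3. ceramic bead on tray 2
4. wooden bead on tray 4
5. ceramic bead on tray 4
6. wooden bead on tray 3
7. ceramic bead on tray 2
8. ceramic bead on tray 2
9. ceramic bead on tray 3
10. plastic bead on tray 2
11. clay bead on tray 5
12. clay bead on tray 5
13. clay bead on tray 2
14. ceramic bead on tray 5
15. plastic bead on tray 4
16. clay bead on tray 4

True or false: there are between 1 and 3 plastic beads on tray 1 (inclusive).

True

plastic beads on tray 1: 1.
The claim requires 1 ≤ 1 ≤ 3, which holds.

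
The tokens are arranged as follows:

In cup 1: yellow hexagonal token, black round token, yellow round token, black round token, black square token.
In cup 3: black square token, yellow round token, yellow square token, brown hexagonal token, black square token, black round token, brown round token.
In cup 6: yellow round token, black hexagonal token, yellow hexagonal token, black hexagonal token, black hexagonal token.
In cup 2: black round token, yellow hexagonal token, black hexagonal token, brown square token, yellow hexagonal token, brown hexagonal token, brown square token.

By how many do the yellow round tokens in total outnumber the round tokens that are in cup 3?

yellow round tokens: 3.
round tokens in cup 3: 3.
3 − 3 = 0.

0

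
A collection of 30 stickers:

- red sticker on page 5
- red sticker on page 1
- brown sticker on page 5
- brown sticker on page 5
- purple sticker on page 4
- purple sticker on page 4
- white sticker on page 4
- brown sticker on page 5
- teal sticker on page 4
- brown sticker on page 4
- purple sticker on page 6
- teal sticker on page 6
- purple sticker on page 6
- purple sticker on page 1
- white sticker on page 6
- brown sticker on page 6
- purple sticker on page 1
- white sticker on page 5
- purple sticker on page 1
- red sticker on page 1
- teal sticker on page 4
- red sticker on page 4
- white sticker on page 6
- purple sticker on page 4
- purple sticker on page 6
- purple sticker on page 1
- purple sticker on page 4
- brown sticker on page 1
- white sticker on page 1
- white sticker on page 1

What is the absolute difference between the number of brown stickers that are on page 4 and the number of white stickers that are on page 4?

brown stickers on page 4: 1. white stickers on page 4: 1.
|1 − 1| = 1 − 1 = 0.

0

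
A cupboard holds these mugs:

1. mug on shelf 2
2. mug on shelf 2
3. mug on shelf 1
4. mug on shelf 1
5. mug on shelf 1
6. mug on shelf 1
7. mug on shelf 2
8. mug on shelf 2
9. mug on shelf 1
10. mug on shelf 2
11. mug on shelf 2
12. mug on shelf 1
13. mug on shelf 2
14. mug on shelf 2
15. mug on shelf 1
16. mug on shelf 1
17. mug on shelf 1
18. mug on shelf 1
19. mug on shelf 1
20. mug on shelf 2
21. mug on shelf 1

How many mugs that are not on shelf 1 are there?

9

Total mugs: 21; with the excluded value: 12; remaining 21 − 12 = 9.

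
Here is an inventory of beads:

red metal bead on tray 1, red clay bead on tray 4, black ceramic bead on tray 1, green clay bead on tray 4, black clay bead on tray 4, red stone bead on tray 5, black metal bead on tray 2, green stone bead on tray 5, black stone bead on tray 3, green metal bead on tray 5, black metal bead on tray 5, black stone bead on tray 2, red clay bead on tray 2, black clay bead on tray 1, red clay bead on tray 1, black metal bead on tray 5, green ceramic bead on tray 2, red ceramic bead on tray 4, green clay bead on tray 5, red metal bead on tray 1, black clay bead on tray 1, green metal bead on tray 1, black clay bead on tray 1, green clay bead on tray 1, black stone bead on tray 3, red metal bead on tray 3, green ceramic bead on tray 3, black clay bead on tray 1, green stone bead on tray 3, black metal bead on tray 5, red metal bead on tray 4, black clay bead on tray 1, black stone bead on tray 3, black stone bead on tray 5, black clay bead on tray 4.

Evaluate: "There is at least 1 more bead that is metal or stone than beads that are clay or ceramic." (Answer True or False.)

True

There are 18 beads that are metal or stone.
There are 17 beads that are clay or ceramic.
The claim requires 18 − 17 = 1 ≥ 1, which holds.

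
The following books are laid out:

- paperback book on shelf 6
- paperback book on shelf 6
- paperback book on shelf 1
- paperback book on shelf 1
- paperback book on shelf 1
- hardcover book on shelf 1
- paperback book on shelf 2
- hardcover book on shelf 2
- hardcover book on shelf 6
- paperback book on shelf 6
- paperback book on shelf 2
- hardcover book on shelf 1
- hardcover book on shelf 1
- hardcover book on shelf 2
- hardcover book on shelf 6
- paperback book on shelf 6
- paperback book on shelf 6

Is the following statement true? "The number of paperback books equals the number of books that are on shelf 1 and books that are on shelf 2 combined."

paperback books: 10.
books on shelf 1: 6; books on shelf 2: 4; combined: 6 + 4 = 10.
The claim requires 10 = 10, which holds.

True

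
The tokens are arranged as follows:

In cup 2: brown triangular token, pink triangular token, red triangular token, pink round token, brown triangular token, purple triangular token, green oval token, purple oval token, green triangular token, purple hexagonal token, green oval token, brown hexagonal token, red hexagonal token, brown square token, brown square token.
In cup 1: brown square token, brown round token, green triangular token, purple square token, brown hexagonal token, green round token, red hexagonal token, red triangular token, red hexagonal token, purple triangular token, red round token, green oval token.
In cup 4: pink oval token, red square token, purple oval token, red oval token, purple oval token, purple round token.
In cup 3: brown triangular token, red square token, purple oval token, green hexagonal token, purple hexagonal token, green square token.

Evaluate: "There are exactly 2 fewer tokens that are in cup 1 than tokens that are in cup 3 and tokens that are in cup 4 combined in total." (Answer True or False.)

False

tokens in cup 1: 12.
tokens in cup 3: 6; tokens in cup 4: 6; combined: 6 + 6 = 12.
The claim requires 12 − 12 (= 0) to equal 2, which does not hold.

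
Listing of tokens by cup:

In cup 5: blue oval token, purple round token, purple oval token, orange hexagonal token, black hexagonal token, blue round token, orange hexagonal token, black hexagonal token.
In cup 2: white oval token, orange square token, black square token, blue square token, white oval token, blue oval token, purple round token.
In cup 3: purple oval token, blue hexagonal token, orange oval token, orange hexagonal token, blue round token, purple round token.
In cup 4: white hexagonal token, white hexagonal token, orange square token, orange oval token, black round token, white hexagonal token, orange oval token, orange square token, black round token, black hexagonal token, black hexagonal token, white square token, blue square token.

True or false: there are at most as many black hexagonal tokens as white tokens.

black hexagonal tokens: 4.
white tokens: 6.
The claim requires 4 ≤ 6, which holds.

True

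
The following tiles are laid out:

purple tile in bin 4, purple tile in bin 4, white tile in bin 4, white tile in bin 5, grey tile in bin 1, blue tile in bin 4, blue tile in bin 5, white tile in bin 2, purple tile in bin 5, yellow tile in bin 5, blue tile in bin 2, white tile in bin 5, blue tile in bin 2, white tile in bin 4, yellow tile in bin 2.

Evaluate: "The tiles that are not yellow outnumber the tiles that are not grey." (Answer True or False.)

|tiles that are not yellow| = 13.
|tiles that are not grey| = 14.
The claim requires 13 > 14, which does not hold.

False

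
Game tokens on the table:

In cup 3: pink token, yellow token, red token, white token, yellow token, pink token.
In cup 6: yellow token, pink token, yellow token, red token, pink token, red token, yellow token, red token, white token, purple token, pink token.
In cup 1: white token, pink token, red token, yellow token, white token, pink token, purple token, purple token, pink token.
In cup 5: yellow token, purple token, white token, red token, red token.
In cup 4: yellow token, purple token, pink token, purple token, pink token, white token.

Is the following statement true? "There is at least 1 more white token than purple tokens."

False

white tokens: 6.
purple tokens: 6.
The claim requires 6 − 6 = 0 ≥ 1, which does not hold.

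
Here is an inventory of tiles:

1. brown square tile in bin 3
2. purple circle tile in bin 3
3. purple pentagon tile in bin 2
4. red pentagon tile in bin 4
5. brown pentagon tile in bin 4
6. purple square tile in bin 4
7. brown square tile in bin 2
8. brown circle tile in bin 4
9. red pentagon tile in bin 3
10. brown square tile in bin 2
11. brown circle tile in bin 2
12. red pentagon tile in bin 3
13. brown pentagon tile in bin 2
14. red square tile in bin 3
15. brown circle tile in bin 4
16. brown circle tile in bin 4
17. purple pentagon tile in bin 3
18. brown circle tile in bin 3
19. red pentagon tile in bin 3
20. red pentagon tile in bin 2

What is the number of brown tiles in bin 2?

4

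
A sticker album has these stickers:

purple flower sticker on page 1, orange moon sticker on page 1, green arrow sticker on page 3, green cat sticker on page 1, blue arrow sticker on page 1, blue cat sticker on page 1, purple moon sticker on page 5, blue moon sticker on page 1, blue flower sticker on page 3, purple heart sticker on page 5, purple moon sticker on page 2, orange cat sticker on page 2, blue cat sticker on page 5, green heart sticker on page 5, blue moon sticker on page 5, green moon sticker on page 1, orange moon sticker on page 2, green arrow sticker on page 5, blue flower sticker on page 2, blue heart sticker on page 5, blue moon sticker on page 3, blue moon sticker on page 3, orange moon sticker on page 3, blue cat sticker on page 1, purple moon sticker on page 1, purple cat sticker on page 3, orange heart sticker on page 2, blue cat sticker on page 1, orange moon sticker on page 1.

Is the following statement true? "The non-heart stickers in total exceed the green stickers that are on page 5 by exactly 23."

True

|non-heart stickers| = 25.
|green stickers on page 5| = 2.
The claim requires 25 − 2 (= 23) to equal 23, which holds.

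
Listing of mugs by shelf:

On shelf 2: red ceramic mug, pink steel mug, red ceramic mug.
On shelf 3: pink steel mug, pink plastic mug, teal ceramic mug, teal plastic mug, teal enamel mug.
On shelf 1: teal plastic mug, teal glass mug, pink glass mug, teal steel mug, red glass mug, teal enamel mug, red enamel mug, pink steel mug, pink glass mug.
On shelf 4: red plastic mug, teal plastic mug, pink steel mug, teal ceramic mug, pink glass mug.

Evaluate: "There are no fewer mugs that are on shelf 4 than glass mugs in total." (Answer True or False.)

There are 5 mugs on shelf 4.
There are 5 glass mugs.
The claim requires 5 ≥ 5, which holds.

True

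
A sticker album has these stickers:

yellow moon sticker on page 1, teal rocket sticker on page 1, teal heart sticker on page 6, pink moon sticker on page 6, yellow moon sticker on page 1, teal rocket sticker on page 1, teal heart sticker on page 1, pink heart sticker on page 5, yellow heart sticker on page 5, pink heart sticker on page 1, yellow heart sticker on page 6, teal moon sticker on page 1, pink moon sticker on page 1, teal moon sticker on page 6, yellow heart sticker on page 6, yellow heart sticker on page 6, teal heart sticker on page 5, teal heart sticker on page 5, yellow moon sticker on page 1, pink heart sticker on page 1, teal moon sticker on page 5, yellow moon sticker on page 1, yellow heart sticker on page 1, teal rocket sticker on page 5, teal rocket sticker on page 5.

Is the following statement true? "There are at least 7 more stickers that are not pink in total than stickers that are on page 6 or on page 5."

True

|stickers that are not pink| = 20.
|stickers on page 6 or on page 5| = 13.
The claim requires 20 − 13 = 7 ≥ 7, which holds.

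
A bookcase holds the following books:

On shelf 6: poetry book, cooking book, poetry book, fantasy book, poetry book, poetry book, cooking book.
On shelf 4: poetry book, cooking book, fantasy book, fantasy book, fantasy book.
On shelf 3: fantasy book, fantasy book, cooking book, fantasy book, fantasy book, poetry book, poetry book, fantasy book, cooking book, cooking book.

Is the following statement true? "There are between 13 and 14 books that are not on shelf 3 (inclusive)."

books that are not on shelf 3: 12.
The claim requires 13 ≤ 12 ≤ 14, which does not hold.

False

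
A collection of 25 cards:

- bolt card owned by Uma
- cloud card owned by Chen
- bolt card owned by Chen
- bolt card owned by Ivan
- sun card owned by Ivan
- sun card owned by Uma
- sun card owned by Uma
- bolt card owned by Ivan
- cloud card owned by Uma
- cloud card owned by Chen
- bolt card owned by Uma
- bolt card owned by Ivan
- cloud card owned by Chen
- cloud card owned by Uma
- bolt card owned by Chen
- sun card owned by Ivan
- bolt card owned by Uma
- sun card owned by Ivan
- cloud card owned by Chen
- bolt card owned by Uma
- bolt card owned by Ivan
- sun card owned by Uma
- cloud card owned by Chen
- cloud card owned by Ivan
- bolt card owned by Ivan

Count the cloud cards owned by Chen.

5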